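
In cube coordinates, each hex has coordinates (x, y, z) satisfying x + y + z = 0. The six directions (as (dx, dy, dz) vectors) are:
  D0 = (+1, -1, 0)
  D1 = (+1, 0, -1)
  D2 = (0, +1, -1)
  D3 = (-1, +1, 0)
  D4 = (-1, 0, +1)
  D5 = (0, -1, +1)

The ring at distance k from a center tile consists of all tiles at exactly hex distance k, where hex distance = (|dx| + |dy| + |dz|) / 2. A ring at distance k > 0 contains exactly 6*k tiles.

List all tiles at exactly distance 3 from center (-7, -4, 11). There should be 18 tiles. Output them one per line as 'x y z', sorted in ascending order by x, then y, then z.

Walk ring at distance 3 from (-7, -4, 11):
Start at center + D4*3 = (-10, -4, 14)
  hex 0: (-10, -4, 14)
  hex 1: (-9, -5, 14)
  hex 2: (-8, -6, 14)
  hex 3: (-7, -7, 14)
  hex 4: (-6, -7, 13)
  hex 5: (-5, -7, 12)
  hex 6: (-4, -7, 11)
  hex 7: (-4, -6, 10)
  hex 8: (-4, -5, 9)
  hex 9: (-4, -4, 8)
  hex 10: (-5, -3, 8)
  hex 11: (-6, -2, 8)
  hex 12: (-7, -1, 8)
  hex 13: (-8, -1, 9)
  hex 14: (-9, -1, 10)
  hex 15: (-10, -1, 11)
  hex 16: (-10, -2, 12)
  hex 17: (-10, -3, 13)
Sorted: 18 hexes.

Answer: -10 -4 14
-10 -3 13
-10 -2 12
-10 -1 11
-9 -5 14
-9 -1 10
-8 -6 14
-8 -1 9
-7 -7 14
-7 -1 8
-6 -7 13
-6 -2 8
-5 -7 12
-5 -3 8
-4 -7 11
-4 -6 10
-4 -5 9
-4 -4 8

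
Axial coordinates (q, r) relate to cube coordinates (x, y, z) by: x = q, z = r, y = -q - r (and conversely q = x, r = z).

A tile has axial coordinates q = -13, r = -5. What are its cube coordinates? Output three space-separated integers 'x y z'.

x = q = -13
z = r = -5
y = -x - z = -(-13) - (-5) = 18

Answer: -13 18 -5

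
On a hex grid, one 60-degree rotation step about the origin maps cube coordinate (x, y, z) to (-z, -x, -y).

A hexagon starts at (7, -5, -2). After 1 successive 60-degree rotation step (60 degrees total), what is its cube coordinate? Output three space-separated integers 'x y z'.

Start: (7, -5, -2)
Step 1: (7, -5, -2) -> (-(-2), -(7), -(-5)) = (2, -7, 5)

Answer: 2 -7 5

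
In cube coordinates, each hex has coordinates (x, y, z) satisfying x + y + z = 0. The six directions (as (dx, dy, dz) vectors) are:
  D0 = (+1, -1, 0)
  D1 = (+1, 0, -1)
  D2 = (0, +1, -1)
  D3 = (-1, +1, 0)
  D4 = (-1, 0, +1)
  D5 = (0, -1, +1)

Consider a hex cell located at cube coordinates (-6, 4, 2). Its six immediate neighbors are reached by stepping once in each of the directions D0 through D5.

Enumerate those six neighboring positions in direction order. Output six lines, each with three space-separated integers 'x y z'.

Answer: -5 3 2
-5 4 1
-6 5 1
-7 5 2
-7 4 3
-6 3 3

Derivation:
Center: (-6, 4, 2). Add each direction:
  D0: (-6, 4, 2) + (1, -1, 0) = (-5, 3, 2)
  D1: (-6, 4, 2) + (1, 0, -1) = (-5, 4, 1)
  D2: (-6, 4, 2) + (0, 1, -1) = (-6, 5, 1)
  D3: (-6, 4, 2) + (-1, 1, 0) = (-7, 5, 2)
  D4: (-6, 4, 2) + (-1, 0, 1) = (-7, 4, 3)
  D5: (-6, 4, 2) + (0, -1, 1) = (-6, 3, 3)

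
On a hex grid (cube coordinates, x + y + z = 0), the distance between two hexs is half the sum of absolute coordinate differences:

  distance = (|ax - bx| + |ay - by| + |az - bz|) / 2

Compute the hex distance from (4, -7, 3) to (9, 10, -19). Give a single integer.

|ax - bx| = |4 - 9| = 5
|ay - by| = |-7 - 10| = 17
|az - bz| = |3 - (-19)| = 22
distance = (5 + 17 + 22) / 2 = 44 / 2 = 22

Answer: 22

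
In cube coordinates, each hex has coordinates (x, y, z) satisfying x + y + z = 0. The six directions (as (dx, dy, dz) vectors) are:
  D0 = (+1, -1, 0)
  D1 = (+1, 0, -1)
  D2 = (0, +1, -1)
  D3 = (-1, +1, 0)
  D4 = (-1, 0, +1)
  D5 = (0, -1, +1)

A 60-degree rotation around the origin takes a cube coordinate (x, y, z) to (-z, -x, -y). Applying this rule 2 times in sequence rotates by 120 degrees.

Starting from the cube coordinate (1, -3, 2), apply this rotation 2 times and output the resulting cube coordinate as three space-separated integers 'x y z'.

Start: (1, -3, 2)
Step 1: (1, -3, 2) -> (-(2), -(1), -(-3)) = (-2, -1, 3)
Step 2: (-2, -1, 3) -> (-(3), -(-2), -(-1)) = (-3, 2, 1)

Answer: -3 2 1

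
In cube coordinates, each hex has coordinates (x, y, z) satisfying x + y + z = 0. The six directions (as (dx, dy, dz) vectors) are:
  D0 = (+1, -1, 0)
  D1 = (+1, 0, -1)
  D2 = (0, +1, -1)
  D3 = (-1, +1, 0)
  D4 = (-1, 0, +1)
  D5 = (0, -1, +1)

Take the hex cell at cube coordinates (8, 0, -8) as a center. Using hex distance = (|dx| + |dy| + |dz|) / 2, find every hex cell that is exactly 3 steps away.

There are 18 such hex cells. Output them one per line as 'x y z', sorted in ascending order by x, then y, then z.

Walk ring at distance 3 from (8, 0, -8):
Start at center + D4*3 = (5, 0, -5)
  hex 0: (5, 0, -5)
  hex 1: (6, -1, -5)
  hex 2: (7, -2, -5)
  hex 3: (8, -3, -5)
  hex 4: (9, -3, -6)
  hex 5: (10, -3, -7)
  hex 6: (11, -3, -8)
  hex 7: (11, -2, -9)
  hex 8: (11, -1, -10)
  hex 9: (11, 0, -11)
  hex 10: (10, 1, -11)
  hex 11: (9, 2, -11)
  hex 12: (8, 3, -11)
  hex 13: (7, 3, -10)
  hex 14: (6, 3, -9)
  hex 15: (5, 3, -8)
  hex 16: (5, 2, -7)
  hex 17: (5, 1, -6)
Sorted: 18 hexes.

Answer: 5 0 -5
5 1 -6
5 2 -7
5 3 -8
6 -1 -5
6 3 -9
7 -2 -5
7 3 -10
8 -3 -5
8 3 -11
9 -3 -6
9 2 -11
10 -3 -7
10 1 -11
11 -3 -8
11 -2 -9
11 -1 -10
11 0 -11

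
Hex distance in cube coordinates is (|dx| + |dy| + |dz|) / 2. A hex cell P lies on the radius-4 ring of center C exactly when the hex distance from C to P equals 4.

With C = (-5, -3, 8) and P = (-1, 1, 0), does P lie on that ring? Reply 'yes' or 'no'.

|px - cx| = |-1 - (-5)| = 4
|py - cy| = |1 - (-3)| = 4
|pz - cz| = |0 - 8| = 8
distance = (4+4+8)/2 = 16/2 = 8
radius = 4; distance != radius -> no

Answer: no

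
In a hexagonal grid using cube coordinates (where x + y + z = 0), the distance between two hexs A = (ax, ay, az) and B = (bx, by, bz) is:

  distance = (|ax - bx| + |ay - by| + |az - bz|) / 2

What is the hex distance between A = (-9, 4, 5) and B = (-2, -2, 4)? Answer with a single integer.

|ax - bx| = |-9 - (-2)| = 7
|ay - by| = |4 - (-2)| = 6
|az - bz| = |5 - 4| = 1
distance = (7 + 6 + 1) / 2 = 14 / 2 = 7

Answer: 7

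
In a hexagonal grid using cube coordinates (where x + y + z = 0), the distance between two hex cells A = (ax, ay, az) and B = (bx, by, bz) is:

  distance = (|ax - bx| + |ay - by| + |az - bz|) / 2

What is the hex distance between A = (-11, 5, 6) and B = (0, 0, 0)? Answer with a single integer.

|ax - bx| = |-11 - 0| = 11
|ay - by| = |5 - 0| = 5
|az - bz| = |6 - 0| = 6
distance = (11 + 5 + 6) / 2 = 22 / 2 = 11

Answer: 11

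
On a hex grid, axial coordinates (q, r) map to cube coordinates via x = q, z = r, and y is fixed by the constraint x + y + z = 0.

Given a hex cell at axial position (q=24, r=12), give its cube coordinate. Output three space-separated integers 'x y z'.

Answer: 24 -36 12

Derivation:
x = q = 24
z = r = 12
y = -x - z = -(24) - (12) = -36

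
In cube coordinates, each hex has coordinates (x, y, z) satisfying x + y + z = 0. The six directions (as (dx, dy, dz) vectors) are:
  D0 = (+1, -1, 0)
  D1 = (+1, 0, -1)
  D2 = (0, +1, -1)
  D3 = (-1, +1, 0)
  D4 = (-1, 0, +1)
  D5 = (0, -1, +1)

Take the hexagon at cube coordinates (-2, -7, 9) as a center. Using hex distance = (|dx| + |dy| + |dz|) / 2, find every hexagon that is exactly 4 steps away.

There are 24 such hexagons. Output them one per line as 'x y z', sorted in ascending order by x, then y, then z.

Walk ring at distance 4 from (-2, -7, 9):
Start at center + D4*4 = (-6, -7, 13)
  hex 0: (-6, -7, 13)
  hex 1: (-5, -8, 13)
  hex 2: (-4, -9, 13)
  hex 3: (-3, -10, 13)
  hex 4: (-2, -11, 13)
  hex 5: (-1, -11, 12)
  hex 6: (0, -11, 11)
  hex 7: (1, -11, 10)
  hex 8: (2, -11, 9)
  hex 9: (2, -10, 8)
  hex 10: (2, -9, 7)
  hex 11: (2, -8, 6)
  hex 12: (2, -7, 5)
  hex 13: (1, -6, 5)
  hex 14: (0, -5, 5)
  hex 15: (-1, -4, 5)
  hex 16: (-2, -3, 5)
  hex 17: (-3, -3, 6)
  hex 18: (-4, -3, 7)
  hex 19: (-5, -3, 8)
  hex 20: (-6, -3, 9)
  hex 21: (-6, -4, 10)
  hex 22: (-6, -5, 11)
  hex 23: (-6, -6, 12)
Sorted: 24 hexes.

Answer: -6 -7 13
-6 -6 12
-6 -5 11
-6 -4 10
-6 -3 9
-5 -8 13
-5 -3 8
-4 -9 13
-4 -3 7
-3 -10 13
-3 -3 6
-2 -11 13
-2 -3 5
-1 -11 12
-1 -4 5
0 -11 11
0 -5 5
1 -11 10
1 -6 5
2 -11 9
2 -10 8
2 -9 7
2 -8 6
2 -7 5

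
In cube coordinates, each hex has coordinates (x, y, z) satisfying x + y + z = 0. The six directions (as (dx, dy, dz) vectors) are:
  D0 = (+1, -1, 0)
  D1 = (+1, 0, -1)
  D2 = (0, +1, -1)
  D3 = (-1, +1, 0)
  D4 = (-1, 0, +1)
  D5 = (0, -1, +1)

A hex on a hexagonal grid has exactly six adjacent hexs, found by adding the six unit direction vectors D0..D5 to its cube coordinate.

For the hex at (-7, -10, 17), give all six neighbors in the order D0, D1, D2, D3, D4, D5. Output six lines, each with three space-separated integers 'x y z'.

Answer: -6 -11 17
-6 -10 16
-7 -9 16
-8 -9 17
-8 -10 18
-7 -11 18

Derivation:
Center: (-7, -10, 17). Add each direction:
  D0: (-7, -10, 17) + (1, -1, 0) = (-6, -11, 17)
  D1: (-7, -10, 17) + (1, 0, -1) = (-6, -10, 16)
  D2: (-7, -10, 17) + (0, 1, -1) = (-7, -9, 16)
  D3: (-7, -10, 17) + (-1, 1, 0) = (-8, -9, 17)
  D4: (-7, -10, 17) + (-1, 0, 1) = (-8, -10, 18)
  D5: (-7, -10, 17) + (0, -1, 1) = (-7, -11, 18)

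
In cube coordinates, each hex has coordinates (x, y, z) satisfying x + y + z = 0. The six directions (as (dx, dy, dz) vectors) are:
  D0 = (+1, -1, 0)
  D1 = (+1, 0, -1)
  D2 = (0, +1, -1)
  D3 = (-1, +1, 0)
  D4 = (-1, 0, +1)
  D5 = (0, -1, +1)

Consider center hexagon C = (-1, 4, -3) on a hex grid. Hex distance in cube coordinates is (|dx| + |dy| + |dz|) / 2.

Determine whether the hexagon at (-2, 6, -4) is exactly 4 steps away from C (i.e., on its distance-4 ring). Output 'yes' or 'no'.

Answer: no

Derivation:
|px - cx| = |-2 - (-1)| = 1
|py - cy| = |6 - 4| = 2
|pz - cz| = |-4 - (-3)| = 1
distance = (1+2+1)/2 = 4/2 = 2
radius = 4; distance != radius -> no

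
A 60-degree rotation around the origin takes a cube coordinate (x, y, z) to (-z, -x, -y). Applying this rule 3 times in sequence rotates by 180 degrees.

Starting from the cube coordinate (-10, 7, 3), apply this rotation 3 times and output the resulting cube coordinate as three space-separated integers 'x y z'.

Start: (-10, 7, 3)
Step 1: (-10, 7, 3) -> (-(3), -(-10), -(7)) = (-3, 10, -7)
Step 2: (-3, 10, -7) -> (-(-7), -(-3), -(10)) = (7, 3, -10)
Step 3: (7, 3, -10) -> (-(-10), -(7), -(3)) = (10, -7, -3)

Answer: 10 -7 -3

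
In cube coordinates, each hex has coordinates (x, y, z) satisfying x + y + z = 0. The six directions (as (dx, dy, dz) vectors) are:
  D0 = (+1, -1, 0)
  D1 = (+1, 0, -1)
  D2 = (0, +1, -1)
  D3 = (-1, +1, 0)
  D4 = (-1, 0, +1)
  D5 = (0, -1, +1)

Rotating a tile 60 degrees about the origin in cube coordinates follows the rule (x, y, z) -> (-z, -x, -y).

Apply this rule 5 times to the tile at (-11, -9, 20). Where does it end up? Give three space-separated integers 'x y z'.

Answer: 9 -20 11

Derivation:
Start: (-11, -9, 20)
Step 1: (-11, -9, 20) -> (-(20), -(-11), -(-9)) = (-20, 11, 9)
Step 2: (-20, 11, 9) -> (-(9), -(-20), -(11)) = (-9, 20, -11)
Step 3: (-9, 20, -11) -> (-(-11), -(-9), -(20)) = (11, 9, -20)
Step 4: (11, 9, -20) -> (-(-20), -(11), -(9)) = (20, -11, -9)
Step 5: (20, -11, -9) -> (-(-9), -(20), -(-11)) = (9, -20, 11)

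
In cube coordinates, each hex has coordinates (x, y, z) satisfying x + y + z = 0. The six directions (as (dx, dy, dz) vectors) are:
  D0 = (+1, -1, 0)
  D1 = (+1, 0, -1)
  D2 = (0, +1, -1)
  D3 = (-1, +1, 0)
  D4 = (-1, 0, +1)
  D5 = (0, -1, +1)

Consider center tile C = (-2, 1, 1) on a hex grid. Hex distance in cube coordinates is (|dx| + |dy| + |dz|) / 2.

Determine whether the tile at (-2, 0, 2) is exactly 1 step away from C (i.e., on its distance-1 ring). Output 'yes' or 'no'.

Answer: yes

Derivation:
|px - cx| = |-2 - (-2)| = 0
|py - cy| = |0 - 1| = 1
|pz - cz| = |2 - 1| = 1
distance = (0+1+1)/2 = 2/2 = 1
radius = 1; distance == radius -> yes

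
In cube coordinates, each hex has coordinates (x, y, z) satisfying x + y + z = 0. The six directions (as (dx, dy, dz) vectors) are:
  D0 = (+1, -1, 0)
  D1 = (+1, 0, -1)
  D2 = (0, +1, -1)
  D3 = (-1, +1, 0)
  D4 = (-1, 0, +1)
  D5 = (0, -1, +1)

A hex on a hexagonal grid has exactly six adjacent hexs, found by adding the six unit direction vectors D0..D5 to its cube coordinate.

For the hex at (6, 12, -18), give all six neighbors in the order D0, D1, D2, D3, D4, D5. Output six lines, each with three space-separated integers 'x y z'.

Answer: 7 11 -18
7 12 -19
6 13 -19
5 13 -18
5 12 -17
6 11 -17

Derivation:
Center: (6, 12, -18). Add each direction:
  D0: (6, 12, -18) + (1, -1, 0) = (7, 11, -18)
  D1: (6, 12, -18) + (1, 0, -1) = (7, 12, -19)
  D2: (6, 12, -18) + (0, 1, -1) = (6, 13, -19)
  D3: (6, 12, -18) + (-1, 1, 0) = (5, 13, -18)
  D4: (6, 12, -18) + (-1, 0, 1) = (5, 12, -17)
  D5: (6, 12, -18) + (0, -1, 1) = (6, 11, -17)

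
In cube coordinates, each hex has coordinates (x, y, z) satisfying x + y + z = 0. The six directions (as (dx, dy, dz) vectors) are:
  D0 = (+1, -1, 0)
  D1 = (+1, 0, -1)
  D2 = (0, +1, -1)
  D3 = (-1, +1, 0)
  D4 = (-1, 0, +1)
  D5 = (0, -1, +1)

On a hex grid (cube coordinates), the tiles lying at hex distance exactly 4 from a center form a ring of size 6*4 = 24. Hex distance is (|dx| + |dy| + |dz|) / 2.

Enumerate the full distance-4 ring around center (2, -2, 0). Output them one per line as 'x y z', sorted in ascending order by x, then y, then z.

Walk ring at distance 4 from (2, -2, 0):
Start at center + D4*4 = (-2, -2, 4)
  hex 0: (-2, -2, 4)
  hex 1: (-1, -3, 4)
  hex 2: (0, -4, 4)
  hex 3: (1, -5, 4)
  hex 4: (2, -6, 4)
  hex 5: (3, -6, 3)
  hex 6: (4, -6, 2)
  hex 7: (5, -6, 1)
  hex 8: (6, -6, 0)
  hex 9: (6, -5, -1)
  hex 10: (6, -4, -2)
  hex 11: (6, -3, -3)
  hex 12: (6, -2, -4)
  hex 13: (5, -1, -4)
  hex 14: (4, 0, -4)
  hex 15: (3, 1, -4)
  hex 16: (2, 2, -4)
  hex 17: (1, 2, -3)
  hex 18: (0, 2, -2)
  hex 19: (-1, 2, -1)
  hex 20: (-2, 2, 0)
  hex 21: (-2, 1, 1)
  hex 22: (-2, 0, 2)
  hex 23: (-2, -1, 3)
Sorted: 24 hexes.

Answer: -2 -2 4
-2 -1 3
-2 0 2
-2 1 1
-2 2 0
-1 -3 4
-1 2 -1
0 -4 4
0 2 -2
1 -5 4
1 2 -3
2 -6 4
2 2 -4
3 -6 3
3 1 -4
4 -6 2
4 0 -4
5 -6 1
5 -1 -4
6 -6 0
6 -5 -1
6 -4 -2
6 -3 -3
6 -2 -4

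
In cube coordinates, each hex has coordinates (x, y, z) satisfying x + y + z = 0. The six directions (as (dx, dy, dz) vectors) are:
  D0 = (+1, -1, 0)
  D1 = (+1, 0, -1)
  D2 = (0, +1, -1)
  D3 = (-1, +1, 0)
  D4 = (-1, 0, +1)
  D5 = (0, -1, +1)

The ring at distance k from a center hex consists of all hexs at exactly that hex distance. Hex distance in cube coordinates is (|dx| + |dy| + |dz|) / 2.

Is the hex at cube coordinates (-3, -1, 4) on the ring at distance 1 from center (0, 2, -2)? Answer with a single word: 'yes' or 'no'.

Answer: no

Derivation:
|px - cx| = |-3 - 0| = 3
|py - cy| = |-1 - 2| = 3
|pz - cz| = |4 - (-2)| = 6
distance = (3+3+6)/2 = 12/2 = 6
radius = 1; distance != radius -> no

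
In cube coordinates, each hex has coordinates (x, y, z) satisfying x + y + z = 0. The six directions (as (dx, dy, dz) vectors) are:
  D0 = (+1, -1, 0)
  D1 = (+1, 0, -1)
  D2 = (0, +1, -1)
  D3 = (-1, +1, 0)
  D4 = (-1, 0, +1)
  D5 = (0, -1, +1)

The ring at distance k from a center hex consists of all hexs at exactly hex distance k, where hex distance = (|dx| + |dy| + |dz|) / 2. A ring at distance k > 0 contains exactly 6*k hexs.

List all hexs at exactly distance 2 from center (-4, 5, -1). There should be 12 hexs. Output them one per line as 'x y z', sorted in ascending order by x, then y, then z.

Answer: -6 5 1
-6 6 0
-6 7 -1
-5 4 1
-5 7 -2
-4 3 1
-4 7 -3
-3 3 0
-3 6 -3
-2 3 -1
-2 4 -2
-2 5 -3

Derivation:
Walk ring at distance 2 from (-4, 5, -1):
Start at center + D4*2 = (-6, 5, 1)
  hex 0: (-6, 5, 1)
  hex 1: (-5, 4, 1)
  hex 2: (-4, 3, 1)
  hex 3: (-3, 3, 0)
  hex 4: (-2, 3, -1)
  hex 5: (-2, 4, -2)
  hex 6: (-2, 5, -3)
  hex 7: (-3, 6, -3)
  hex 8: (-4, 7, -3)
  hex 9: (-5, 7, -2)
  hex 10: (-6, 7, -1)
  hex 11: (-6, 6, 0)
Sorted: 12 hexes.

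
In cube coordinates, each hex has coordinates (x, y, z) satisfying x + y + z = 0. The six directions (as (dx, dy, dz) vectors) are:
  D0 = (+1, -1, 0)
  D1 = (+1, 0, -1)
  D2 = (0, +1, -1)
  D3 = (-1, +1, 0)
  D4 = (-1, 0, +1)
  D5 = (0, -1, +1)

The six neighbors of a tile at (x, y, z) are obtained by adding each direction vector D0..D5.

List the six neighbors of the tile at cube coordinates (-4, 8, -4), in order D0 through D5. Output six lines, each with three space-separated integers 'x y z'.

Answer: -3 7 -4
-3 8 -5
-4 9 -5
-5 9 -4
-5 8 -3
-4 7 -3

Derivation:
Center: (-4, 8, -4). Add each direction:
  D0: (-4, 8, -4) + (1, -1, 0) = (-3, 7, -4)
  D1: (-4, 8, -4) + (1, 0, -1) = (-3, 8, -5)
  D2: (-4, 8, -4) + (0, 1, -1) = (-4, 9, -5)
  D3: (-4, 8, -4) + (-1, 1, 0) = (-5, 9, -4)
  D4: (-4, 8, -4) + (-1, 0, 1) = (-5, 8, -3)
  D5: (-4, 8, -4) + (0, -1, 1) = (-4, 7, -3)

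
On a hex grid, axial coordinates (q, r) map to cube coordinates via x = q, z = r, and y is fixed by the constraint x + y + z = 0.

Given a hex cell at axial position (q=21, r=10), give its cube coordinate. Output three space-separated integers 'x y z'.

x = q = 21
z = r = 10
y = -x - z = -(21) - (10) = -31

Answer: 21 -31 10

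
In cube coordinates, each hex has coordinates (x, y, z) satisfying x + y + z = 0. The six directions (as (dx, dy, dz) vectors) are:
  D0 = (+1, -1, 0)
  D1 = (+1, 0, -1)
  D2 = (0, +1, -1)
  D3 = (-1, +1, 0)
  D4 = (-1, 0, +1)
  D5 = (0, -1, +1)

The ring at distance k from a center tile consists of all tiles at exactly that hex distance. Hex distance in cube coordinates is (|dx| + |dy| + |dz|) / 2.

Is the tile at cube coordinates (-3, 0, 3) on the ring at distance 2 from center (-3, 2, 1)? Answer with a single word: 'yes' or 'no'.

Answer: yes

Derivation:
|px - cx| = |-3 - (-3)| = 0
|py - cy| = |0 - 2| = 2
|pz - cz| = |3 - 1| = 2
distance = (0+2+2)/2 = 4/2 = 2
radius = 2; distance == radius -> yes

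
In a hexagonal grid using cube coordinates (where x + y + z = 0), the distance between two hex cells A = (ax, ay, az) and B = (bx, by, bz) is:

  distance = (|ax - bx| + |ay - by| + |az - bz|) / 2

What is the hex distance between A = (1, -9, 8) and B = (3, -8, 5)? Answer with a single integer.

Answer: 3

Derivation:
|ax - bx| = |1 - 3| = 2
|ay - by| = |-9 - (-8)| = 1
|az - bz| = |8 - 5| = 3
distance = (2 + 1 + 3) / 2 = 6 / 2 = 3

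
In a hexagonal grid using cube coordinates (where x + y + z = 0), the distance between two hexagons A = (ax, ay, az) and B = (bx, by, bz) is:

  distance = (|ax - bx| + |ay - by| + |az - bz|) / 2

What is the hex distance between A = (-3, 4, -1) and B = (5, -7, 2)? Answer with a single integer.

Answer: 11

Derivation:
|ax - bx| = |-3 - 5| = 8
|ay - by| = |4 - (-7)| = 11
|az - bz| = |-1 - 2| = 3
distance = (8 + 11 + 3) / 2 = 22 / 2 = 11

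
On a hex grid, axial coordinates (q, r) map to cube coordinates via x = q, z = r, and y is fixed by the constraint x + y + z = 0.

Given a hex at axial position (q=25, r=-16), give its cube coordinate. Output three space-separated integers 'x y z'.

Answer: 25 -9 -16

Derivation:
x = q = 25
z = r = -16
y = -x - z = -(25) - (-16) = -9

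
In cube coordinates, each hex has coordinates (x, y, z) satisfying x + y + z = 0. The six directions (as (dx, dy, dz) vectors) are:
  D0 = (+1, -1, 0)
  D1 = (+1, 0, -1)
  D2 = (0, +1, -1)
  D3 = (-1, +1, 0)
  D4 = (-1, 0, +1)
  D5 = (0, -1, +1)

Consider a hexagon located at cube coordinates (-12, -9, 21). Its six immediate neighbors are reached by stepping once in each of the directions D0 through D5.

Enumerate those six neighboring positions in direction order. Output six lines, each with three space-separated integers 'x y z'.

Answer: -11 -10 21
-11 -9 20
-12 -8 20
-13 -8 21
-13 -9 22
-12 -10 22

Derivation:
Center: (-12, -9, 21). Add each direction:
  D0: (-12, -9, 21) + (1, -1, 0) = (-11, -10, 21)
  D1: (-12, -9, 21) + (1, 0, -1) = (-11, -9, 20)
  D2: (-12, -9, 21) + (0, 1, -1) = (-12, -8, 20)
  D3: (-12, -9, 21) + (-1, 1, 0) = (-13, -8, 21)
  D4: (-12, -9, 21) + (-1, 0, 1) = (-13, -9, 22)
  D5: (-12, -9, 21) + (0, -1, 1) = (-12, -10, 22)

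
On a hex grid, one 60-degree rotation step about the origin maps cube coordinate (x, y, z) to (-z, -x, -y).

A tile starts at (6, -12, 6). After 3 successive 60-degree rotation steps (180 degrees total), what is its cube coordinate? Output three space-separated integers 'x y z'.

Answer: -6 12 -6

Derivation:
Start: (6, -12, 6)
Step 1: (6, -12, 6) -> (-(6), -(6), -(-12)) = (-6, -6, 12)
Step 2: (-6, -6, 12) -> (-(12), -(-6), -(-6)) = (-12, 6, 6)
Step 3: (-12, 6, 6) -> (-(6), -(-12), -(6)) = (-6, 12, -6)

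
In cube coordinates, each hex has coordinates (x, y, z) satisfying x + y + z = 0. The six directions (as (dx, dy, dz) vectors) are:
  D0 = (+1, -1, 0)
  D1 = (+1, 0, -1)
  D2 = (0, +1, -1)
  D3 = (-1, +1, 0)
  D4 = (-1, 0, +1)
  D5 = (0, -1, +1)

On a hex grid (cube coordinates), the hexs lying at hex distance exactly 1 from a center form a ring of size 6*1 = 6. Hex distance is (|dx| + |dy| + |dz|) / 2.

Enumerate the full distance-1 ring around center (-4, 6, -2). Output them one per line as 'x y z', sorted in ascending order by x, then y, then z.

Walk ring at distance 1 from (-4, 6, -2):
Start at center + D4*1 = (-5, 6, -1)
  hex 0: (-5, 6, -1)
  hex 1: (-4, 5, -1)
  hex 2: (-3, 5, -2)
  hex 3: (-3, 6, -3)
  hex 4: (-4, 7, -3)
  hex 5: (-5, 7, -2)
Sorted: 6 hexes.

Answer: -5 6 -1
-5 7 -2
-4 5 -1
-4 7 -3
-3 5 -2
-3 6 -3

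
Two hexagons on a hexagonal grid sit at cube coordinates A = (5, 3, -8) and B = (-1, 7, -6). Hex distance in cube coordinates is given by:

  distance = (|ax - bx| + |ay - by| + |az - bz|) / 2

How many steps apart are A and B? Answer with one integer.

Answer: 6

Derivation:
|ax - bx| = |5 - (-1)| = 6
|ay - by| = |3 - 7| = 4
|az - bz| = |-8 - (-6)| = 2
distance = (6 + 4 + 2) / 2 = 12 / 2 = 6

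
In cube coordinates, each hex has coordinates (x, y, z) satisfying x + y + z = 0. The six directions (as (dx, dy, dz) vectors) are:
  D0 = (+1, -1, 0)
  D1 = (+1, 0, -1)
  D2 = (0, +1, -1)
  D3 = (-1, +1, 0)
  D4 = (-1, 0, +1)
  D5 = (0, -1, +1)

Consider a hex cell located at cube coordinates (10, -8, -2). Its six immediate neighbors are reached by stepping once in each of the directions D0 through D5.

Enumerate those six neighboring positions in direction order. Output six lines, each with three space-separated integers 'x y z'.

Answer: 11 -9 -2
11 -8 -3
10 -7 -3
9 -7 -2
9 -8 -1
10 -9 -1

Derivation:
Center: (10, -8, -2). Add each direction:
  D0: (10, -8, -2) + (1, -1, 0) = (11, -9, -2)
  D1: (10, -8, -2) + (1, 0, -1) = (11, -8, -3)
  D2: (10, -8, -2) + (0, 1, -1) = (10, -7, -3)
  D3: (10, -8, -2) + (-1, 1, 0) = (9, -7, -2)
  D4: (10, -8, -2) + (-1, 0, 1) = (9, -8, -1)
  D5: (10, -8, -2) + (0, -1, 1) = (10, -9, -1)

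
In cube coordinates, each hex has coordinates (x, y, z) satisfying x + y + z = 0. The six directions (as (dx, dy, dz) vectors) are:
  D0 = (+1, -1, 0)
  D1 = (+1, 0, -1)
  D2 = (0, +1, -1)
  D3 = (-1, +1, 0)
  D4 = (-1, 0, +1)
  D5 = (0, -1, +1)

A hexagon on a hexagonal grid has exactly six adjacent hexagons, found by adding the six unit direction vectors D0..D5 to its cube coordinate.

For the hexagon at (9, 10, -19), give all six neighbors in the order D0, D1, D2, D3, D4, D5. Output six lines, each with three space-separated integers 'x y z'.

Center: (9, 10, -19). Add each direction:
  D0: (9, 10, -19) + (1, -1, 0) = (10, 9, -19)
  D1: (9, 10, -19) + (1, 0, -1) = (10, 10, -20)
  D2: (9, 10, -19) + (0, 1, -1) = (9, 11, -20)
  D3: (9, 10, -19) + (-1, 1, 0) = (8, 11, -19)
  D4: (9, 10, -19) + (-1, 0, 1) = (8, 10, -18)
  D5: (9, 10, -19) + (0, -1, 1) = (9, 9, -18)

Answer: 10 9 -19
10 10 -20
9 11 -20
8 11 -19
8 10 -18
9 9 -18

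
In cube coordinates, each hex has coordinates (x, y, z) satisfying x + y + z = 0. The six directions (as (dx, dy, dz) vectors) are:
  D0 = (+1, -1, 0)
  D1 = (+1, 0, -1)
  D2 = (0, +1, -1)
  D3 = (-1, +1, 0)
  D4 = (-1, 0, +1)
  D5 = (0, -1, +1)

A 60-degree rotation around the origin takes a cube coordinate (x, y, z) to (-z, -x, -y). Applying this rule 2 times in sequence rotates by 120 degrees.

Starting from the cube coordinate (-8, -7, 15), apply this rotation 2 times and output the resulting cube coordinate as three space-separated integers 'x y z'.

Start: (-8, -7, 15)
Step 1: (-8, -7, 15) -> (-(15), -(-8), -(-7)) = (-15, 8, 7)
Step 2: (-15, 8, 7) -> (-(7), -(-15), -(8)) = (-7, 15, -8)

Answer: -7 15 -8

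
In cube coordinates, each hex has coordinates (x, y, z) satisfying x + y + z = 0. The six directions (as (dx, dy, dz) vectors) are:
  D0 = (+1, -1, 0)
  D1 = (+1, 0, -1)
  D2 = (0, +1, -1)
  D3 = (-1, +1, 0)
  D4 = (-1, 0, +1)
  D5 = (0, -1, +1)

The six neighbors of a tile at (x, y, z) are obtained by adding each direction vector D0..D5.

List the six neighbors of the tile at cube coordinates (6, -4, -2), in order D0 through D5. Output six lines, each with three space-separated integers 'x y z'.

Center: (6, -4, -2). Add each direction:
  D0: (6, -4, -2) + (1, -1, 0) = (7, -5, -2)
  D1: (6, -4, -2) + (1, 0, -1) = (7, -4, -3)
  D2: (6, -4, -2) + (0, 1, -1) = (6, -3, -3)
  D3: (6, -4, -2) + (-1, 1, 0) = (5, -3, -2)
  D4: (6, -4, -2) + (-1, 0, 1) = (5, -4, -1)
  D5: (6, -4, -2) + (0, -1, 1) = (6, -5, -1)

Answer: 7 -5 -2
7 -4 -3
6 -3 -3
5 -3 -2
5 -4 -1
6 -5 -1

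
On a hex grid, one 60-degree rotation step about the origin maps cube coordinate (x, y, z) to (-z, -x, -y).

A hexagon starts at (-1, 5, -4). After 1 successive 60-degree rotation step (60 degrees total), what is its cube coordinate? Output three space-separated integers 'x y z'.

Answer: 4 1 -5

Derivation:
Start: (-1, 5, -4)
Step 1: (-1, 5, -4) -> (-(-4), -(-1), -(5)) = (4, 1, -5)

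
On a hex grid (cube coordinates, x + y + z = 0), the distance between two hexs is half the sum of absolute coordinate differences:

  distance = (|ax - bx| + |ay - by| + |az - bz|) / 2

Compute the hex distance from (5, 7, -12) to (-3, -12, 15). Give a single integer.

|ax - bx| = |5 - (-3)| = 8
|ay - by| = |7 - (-12)| = 19
|az - bz| = |-12 - 15| = 27
distance = (8 + 19 + 27) / 2 = 54 / 2 = 27

Answer: 27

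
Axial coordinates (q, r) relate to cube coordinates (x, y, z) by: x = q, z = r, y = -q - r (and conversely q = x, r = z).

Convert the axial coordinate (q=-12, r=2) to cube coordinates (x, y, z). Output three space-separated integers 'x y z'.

x = q = -12
z = r = 2
y = -x - z = -(-12) - (2) = 10

Answer: -12 10 2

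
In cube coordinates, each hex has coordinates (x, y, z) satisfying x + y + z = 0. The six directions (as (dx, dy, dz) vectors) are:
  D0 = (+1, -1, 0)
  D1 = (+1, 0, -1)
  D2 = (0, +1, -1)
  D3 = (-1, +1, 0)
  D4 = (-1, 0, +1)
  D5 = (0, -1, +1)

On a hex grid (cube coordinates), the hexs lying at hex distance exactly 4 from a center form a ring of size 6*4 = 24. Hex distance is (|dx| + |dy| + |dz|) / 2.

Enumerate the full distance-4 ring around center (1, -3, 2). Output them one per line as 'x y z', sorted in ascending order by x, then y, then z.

Answer: -3 -3 6
-3 -2 5
-3 -1 4
-3 0 3
-3 1 2
-2 -4 6
-2 1 1
-1 -5 6
-1 1 0
0 -6 6
0 1 -1
1 -7 6
1 1 -2
2 -7 5
2 0 -2
3 -7 4
3 -1 -2
4 -7 3
4 -2 -2
5 -7 2
5 -6 1
5 -5 0
5 -4 -1
5 -3 -2

Derivation:
Walk ring at distance 4 from (1, -3, 2):
Start at center + D4*4 = (-3, -3, 6)
  hex 0: (-3, -3, 6)
  hex 1: (-2, -4, 6)
  hex 2: (-1, -5, 6)
  hex 3: (0, -6, 6)
  hex 4: (1, -7, 6)
  hex 5: (2, -7, 5)
  hex 6: (3, -7, 4)
  hex 7: (4, -7, 3)
  hex 8: (5, -7, 2)
  hex 9: (5, -6, 1)
  hex 10: (5, -5, 0)
  hex 11: (5, -4, -1)
  hex 12: (5, -3, -2)
  hex 13: (4, -2, -2)
  hex 14: (3, -1, -2)
  hex 15: (2, 0, -2)
  hex 16: (1, 1, -2)
  hex 17: (0, 1, -1)
  hex 18: (-1, 1, 0)
  hex 19: (-2, 1, 1)
  hex 20: (-3, 1, 2)
  hex 21: (-3, 0, 3)
  hex 22: (-3, -1, 4)
  hex 23: (-3, -2, 5)
Sorted: 24 hexes.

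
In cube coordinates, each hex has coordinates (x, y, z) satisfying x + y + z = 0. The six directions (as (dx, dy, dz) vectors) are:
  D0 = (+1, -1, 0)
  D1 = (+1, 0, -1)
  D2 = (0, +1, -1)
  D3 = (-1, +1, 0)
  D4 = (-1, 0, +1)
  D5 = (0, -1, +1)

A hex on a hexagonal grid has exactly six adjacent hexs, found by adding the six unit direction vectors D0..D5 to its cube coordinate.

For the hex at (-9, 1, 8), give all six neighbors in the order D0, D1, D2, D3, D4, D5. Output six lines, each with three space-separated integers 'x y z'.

Answer: -8 0 8
-8 1 7
-9 2 7
-10 2 8
-10 1 9
-9 0 9

Derivation:
Center: (-9, 1, 8). Add each direction:
  D0: (-9, 1, 8) + (1, -1, 0) = (-8, 0, 8)
  D1: (-9, 1, 8) + (1, 0, -1) = (-8, 1, 7)
  D2: (-9, 1, 8) + (0, 1, -1) = (-9, 2, 7)
  D3: (-9, 1, 8) + (-1, 1, 0) = (-10, 2, 8)
  D4: (-9, 1, 8) + (-1, 0, 1) = (-10, 1, 9)
  D5: (-9, 1, 8) + (0, -1, 1) = (-9, 0, 9)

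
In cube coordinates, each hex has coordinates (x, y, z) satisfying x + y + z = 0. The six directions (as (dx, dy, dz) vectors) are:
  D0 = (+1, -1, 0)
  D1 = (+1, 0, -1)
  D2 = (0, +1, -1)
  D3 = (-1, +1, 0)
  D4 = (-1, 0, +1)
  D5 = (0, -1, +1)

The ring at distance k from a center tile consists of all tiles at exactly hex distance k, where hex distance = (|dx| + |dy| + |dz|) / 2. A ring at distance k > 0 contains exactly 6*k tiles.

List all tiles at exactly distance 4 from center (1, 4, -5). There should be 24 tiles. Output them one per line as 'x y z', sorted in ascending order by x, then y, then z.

Walk ring at distance 4 from (1, 4, -5):
Start at center + D4*4 = (-3, 4, -1)
  hex 0: (-3, 4, -1)
  hex 1: (-2, 3, -1)
  hex 2: (-1, 2, -1)
  hex 3: (0, 1, -1)
  hex 4: (1, 0, -1)
  hex 5: (2, 0, -2)
  hex 6: (3, 0, -3)
  hex 7: (4, 0, -4)
  hex 8: (5, 0, -5)
  hex 9: (5, 1, -6)
  hex 10: (5, 2, -7)
  hex 11: (5, 3, -8)
  hex 12: (5, 4, -9)
  hex 13: (4, 5, -9)
  hex 14: (3, 6, -9)
  hex 15: (2, 7, -9)
  hex 16: (1, 8, -9)
  hex 17: (0, 8, -8)
  hex 18: (-1, 8, -7)
  hex 19: (-2, 8, -6)
  hex 20: (-3, 8, -5)
  hex 21: (-3, 7, -4)
  hex 22: (-3, 6, -3)
  hex 23: (-3, 5, -2)
Sorted: 24 hexes.

Answer: -3 4 -1
-3 5 -2
-3 6 -3
-3 7 -4
-3 8 -5
-2 3 -1
-2 8 -6
-1 2 -1
-1 8 -7
0 1 -1
0 8 -8
1 0 -1
1 8 -9
2 0 -2
2 7 -9
3 0 -3
3 6 -9
4 0 -4
4 5 -9
5 0 -5
5 1 -6
5 2 -7
5 3 -8
5 4 -9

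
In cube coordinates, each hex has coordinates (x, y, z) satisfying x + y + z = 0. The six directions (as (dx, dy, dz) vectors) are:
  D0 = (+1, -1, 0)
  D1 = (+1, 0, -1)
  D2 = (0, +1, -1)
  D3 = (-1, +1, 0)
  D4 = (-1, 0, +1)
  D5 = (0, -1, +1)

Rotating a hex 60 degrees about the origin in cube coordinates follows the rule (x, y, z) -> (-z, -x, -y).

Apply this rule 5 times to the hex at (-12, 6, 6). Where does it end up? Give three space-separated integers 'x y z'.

Start: (-12, 6, 6)
Step 1: (-12, 6, 6) -> (-(6), -(-12), -(6)) = (-6, 12, -6)
Step 2: (-6, 12, -6) -> (-(-6), -(-6), -(12)) = (6, 6, -12)
Step 3: (6, 6, -12) -> (-(-12), -(6), -(6)) = (12, -6, -6)
Step 4: (12, -6, -6) -> (-(-6), -(12), -(-6)) = (6, -12, 6)
Step 5: (6, -12, 6) -> (-(6), -(6), -(-12)) = (-6, -6, 12)

Answer: -6 -6 12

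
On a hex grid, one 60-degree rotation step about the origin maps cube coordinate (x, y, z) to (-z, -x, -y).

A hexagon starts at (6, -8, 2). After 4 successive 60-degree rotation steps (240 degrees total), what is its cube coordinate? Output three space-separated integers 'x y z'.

Answer: 2 6 -8

Derivation:
Start: (6, -8, 2)
Step 1: (6, -8, 2) -> (-(2), -(6), -(-8)) = (-2, -6, 8)
Step 2: (-2, -6, 8) -> (-(8), -(-2), -(-6)) = (-8, 2, 6)
Step 3: (-8, 2, 6) -> (-(6), -(-8), -(2)) = (-6, 8, -2)
Step 4: (-6, 8, -2) -> (-(-2), -(-6), -(8)) = (2, 6, -8)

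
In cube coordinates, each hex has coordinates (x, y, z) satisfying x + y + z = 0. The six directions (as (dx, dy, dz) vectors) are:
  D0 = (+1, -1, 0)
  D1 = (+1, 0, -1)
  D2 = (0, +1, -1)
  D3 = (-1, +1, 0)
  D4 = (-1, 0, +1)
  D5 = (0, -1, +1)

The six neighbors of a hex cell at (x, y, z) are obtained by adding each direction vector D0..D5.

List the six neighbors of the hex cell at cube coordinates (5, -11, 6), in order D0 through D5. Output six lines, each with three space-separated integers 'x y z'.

Answer: 6 -12 6
6 -11 5
5 -10 5
4 -10 6
4 -11 7
5 -12 7

Derivation:
Center: (5, -11, 6). Add each direction:
  D0: (5, -11, 6) + (1, -1, 0) = (6, -12, 6)
  D1: (5, -11, 6) + (1, 0, -1) = (6, -11, 5)
  D2: (5, -11, 6) + (0, 1, -1) = (5, -10, 5)
  D3: (5, -11, 6) + (-1, 1, 0) = (4, -10, 6)
  D4: (5, -11, 6) + (-1, 0, 1) = (4, -11, 7)
  D5: (5, -11, 6) + (0, -1, 1) = (5, -12, 7)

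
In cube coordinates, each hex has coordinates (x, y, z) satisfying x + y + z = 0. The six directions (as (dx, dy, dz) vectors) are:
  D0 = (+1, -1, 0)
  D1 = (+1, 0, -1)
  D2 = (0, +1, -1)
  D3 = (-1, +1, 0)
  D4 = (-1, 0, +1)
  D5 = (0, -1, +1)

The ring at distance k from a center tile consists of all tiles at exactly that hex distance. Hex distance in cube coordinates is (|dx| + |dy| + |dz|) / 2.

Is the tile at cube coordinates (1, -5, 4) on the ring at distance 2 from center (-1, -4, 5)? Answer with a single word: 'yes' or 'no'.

Answer: yes

Derivation:
|px - cx| = |1 - (-1)| = 2
|py - cy| = |-5 - (-4)| = 1
|pz - cz| = |4 - 5| = 1
distance = (2+1+1)/2 = 4/2 = 2
radius = 2; distance == radius -> yes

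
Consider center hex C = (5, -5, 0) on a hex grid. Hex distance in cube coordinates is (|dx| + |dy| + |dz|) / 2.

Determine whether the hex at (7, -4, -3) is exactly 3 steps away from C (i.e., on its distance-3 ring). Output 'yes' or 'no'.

Answer: yes

Derivation:
|px - cx| = |7 - 5| = 2
|py - cy| = |-4 - (-5)| = 1
|pz - cz| = |-3 - 0| = 3
distance = (2+1+3)/2 = 6/2 = 3
radius = 3; distance == radius -> yes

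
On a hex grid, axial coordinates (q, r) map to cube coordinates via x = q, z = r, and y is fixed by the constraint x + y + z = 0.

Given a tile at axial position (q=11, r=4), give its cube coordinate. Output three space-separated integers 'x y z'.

Answer: 11 -15 4

Derivation:
x = q = 11
z = r = 4
y = -x - z = -(11) - (4) = -15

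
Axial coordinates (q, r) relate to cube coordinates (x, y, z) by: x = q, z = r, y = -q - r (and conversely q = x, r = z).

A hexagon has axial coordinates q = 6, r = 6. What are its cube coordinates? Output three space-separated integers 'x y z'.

x = q = 6
z = r = 6
y = -x - z = -(6) - (6) = -12

Answer: 6 -12 6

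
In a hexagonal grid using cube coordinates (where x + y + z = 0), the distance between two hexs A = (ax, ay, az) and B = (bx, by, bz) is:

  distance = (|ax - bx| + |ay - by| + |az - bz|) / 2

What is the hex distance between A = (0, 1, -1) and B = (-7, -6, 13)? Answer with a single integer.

Answer: 14

Derivation:
|ax - bx| = |0 - (-7)| = 7
|ay - by| = |1 - (-6)| = 7
|az - bz| = |-1 - 13| = 14
distance = (7 + 7 + 14) / 2 = 28 / 2 = 14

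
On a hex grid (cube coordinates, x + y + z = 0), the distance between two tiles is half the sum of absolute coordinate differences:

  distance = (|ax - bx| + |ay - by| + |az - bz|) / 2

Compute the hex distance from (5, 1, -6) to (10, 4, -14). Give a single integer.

Answer: 8

Derivation:
|ax - bx| = |5 - 10| = 5
|ay - by| = |1 - 4| = 3
|az - bz| = |-6 - (-14)| = 8
distance = (5 + 3 + 8) / 2 = 16 / 2 = 8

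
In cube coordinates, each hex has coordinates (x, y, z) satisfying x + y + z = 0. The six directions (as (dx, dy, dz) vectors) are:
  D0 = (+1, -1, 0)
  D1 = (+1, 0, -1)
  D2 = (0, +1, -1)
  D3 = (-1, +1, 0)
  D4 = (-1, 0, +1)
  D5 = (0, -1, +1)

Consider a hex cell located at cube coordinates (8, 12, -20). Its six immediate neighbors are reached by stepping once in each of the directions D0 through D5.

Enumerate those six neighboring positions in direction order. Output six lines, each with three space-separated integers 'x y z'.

Answer: 9 11 -20
9 12 -21
8 13 -21
7 13 -20
7 12 -19
8 11 -19

Derivation:
Center: (8, 12, -20). Add each direction:
  D0: (8, 12, -20) + (1, -1, 0) = (9, 11, -20)
  D1: (8, 12, -20) + (1, 0, -1) = (9, 12, -21)
  D2: (8, 12, -20) + (0, 1, -1) = (8, 13, -21)
  D3: (8, 12, -20) + (-1, 1, 0) = (7, 13, -20)
  D4: (8, 12, -20) + (-1, 0, 1) = (7, 12, -19)
  D5: (8, 12, -20) + (0, -1, 1) = (8, 11, -19)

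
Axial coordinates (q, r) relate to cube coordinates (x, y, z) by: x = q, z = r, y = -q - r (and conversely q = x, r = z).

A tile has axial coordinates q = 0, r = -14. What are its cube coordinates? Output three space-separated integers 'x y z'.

x = q = 0
z = r = -14
y = -x - z = -(0) - (-14) = 14

Answer: 0 14 -14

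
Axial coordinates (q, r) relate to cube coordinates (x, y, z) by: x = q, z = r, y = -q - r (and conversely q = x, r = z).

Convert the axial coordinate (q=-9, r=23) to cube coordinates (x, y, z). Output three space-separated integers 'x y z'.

Answer: -9 -14 23

Derivation:
x = q = -9
z = r = 23
y = -x - z = -(-9) - (23) = -14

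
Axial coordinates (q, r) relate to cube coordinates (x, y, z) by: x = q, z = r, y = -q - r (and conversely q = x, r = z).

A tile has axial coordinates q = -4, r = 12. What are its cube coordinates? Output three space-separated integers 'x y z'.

Answer: -4 -8 12

Derivation:
x = q = -4
z = r = 12
y = -x - z = -(-4) - (12) = -8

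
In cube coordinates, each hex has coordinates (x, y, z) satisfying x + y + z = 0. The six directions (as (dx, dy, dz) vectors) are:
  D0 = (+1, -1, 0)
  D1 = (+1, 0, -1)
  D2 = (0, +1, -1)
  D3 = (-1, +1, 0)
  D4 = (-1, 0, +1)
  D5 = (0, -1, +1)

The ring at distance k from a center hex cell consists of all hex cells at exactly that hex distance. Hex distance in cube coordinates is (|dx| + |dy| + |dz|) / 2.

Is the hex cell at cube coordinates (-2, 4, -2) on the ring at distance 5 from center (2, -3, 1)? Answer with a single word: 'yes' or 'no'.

Answer: no

Derivation:
|px - cx| = |-2 - 2| = 4
|py - cy| = |4 - (-3)| = 7
|pz - cz| = |-2 - 1| = 3
distance = (4+7+3)/2 = 14/2 = 7
radius = 5; distance != radius -> no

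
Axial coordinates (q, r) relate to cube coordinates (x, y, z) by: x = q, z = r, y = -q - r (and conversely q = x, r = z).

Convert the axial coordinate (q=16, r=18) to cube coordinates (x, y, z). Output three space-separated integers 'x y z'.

Answer: 16 -34 18

Derivation:
x = q = 16
z = r = 18
y = -x - z = -(16) - (18) = -34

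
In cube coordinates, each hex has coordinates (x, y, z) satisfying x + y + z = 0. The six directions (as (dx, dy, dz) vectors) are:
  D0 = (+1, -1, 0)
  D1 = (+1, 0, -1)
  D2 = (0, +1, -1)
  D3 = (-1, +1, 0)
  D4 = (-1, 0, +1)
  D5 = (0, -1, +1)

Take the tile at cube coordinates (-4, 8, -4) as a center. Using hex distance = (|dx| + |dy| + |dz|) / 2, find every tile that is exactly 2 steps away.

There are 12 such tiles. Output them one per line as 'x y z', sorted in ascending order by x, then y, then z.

Walk ring at distance 2 from (-4, 8, -4):
Start at center + D4*2 = (-6, 8, -2)
  hex 0: (-6, 8, -2)
  hex 1: (-5, 7, -2)
  hex 2: (-4, 6, -2)
  hex 3: (-3, 6, -3)
  hex 4: (-2, 6, -4)
  hex 5: (-2, 7, -5)
  hex 6: (-2, 8, -6)
  hex 7: (-3, 9, -6)
  hex 8: (-4, 10, -6)
  hex 9: (-5, 10, -5)
  hex 10: (-6, 10, -4)
  hex 11: (-6, 9, -3)
Sorted: 12 hexes.

Answer: -6 8 -2
-6 9 -3
-6 10 -4
-5 7 -2
-5 10 -5
-4 6 -2
-4 10 -6
-3 6 -3
-3 9 -6
-2 6 -4
-2 7 -5
-2 8 -6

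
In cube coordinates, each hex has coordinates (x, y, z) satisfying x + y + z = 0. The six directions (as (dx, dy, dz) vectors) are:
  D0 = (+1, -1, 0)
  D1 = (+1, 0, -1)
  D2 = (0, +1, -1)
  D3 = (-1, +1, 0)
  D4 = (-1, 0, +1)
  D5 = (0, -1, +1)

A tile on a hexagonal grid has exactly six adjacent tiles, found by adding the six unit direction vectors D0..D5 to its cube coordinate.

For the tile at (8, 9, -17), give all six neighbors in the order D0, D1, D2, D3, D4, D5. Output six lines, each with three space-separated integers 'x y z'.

Answer: 9 8 -17
9 9 -18
8 10 -18
7 10 -17
7 9 -16
8 8 -16

Derivation:
Center: (8, 9, -17). Add each direction:
  D0: (8, 9, -17) + (1, -1, 0) = (9, 8, -17)
  D1: (8, 9, -17) + (1, 0, -1) = (9, 9, -18)
  D2: (8, 9, -17) + (0, 1, -1) = (8, 10, -18)
  D3: (8, 9, -17) + (-1, 1, 0) = (7, 10, -17)
  D4: (8, 9, -17) + (-1, 0, 1) = (7, 9, -16)
  D5: (8, 9, -17) + (0, -1, 1) = (8, 8, -16)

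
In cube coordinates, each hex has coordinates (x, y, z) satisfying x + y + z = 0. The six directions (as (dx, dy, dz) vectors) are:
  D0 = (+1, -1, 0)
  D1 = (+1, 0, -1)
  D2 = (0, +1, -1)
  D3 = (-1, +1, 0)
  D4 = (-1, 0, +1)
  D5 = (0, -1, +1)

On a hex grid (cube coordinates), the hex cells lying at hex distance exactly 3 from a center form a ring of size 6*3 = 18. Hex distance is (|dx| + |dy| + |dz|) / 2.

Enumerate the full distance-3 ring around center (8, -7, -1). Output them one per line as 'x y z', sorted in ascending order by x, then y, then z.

Answer: 5 -7 2
5 -6 1
5 -5 0
5 -4 -1
6 -8 2
6 -4 -2
7 -9 2
7 -4 -3
8 -10 2
8 -4 -4
9 -10 1
9 -5 -4
10 -10 0
10 -6 -4
11 -10 -1
11 -9 -2
11 -8 -3
11 -7 -4

Derivation:
Walk ring at distance 3 from (8, -7, -1):
Start at center + D4*3 = (5, -7, 2)
  hex 0: (5, -7, 2)
  hex 1: (6, -8, 2)
  hex 2: (7, -9, 2)
  hex 3: (8, -10, 2)
  hex 4: (9, -10, 1)
  hex 5: (10, -10, 0)
  hex 6: (11, -10, -1)
  hex 7: (11, -9, -2)
  hex 8: (11, -8, -3)
  hex 9: (11, -7, -4)
  hex 10: (10, -6, -4)
  hex 11: (9, -5, -4)
  hex 12: (8, -4, -4)
  hex 13: (7, -4, -3)
  hex 14: (6, -4, -2)
  hex 15: (5, -4, -1)
  hex 16: (5, -5, 0)
  hex 17: (5, -6, 1)
Sorted: 18 hexes.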